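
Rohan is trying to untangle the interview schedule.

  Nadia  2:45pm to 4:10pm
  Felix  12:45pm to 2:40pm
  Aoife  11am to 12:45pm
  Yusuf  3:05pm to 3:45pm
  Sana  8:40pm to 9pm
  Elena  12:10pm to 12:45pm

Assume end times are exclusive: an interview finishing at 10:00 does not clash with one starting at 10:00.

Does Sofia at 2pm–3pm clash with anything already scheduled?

Aoife: ends 12:45pm at or before Sofia starts 2pm → clear.
Elena: ends 12:45pm at or before Sofia starts 2pm → clear.
Felix: starts 12:45pm before Sofia ends 3pm, and ends 2:40pm after Sofia starts 2pm → overlap.
Nadia: starts 2:45pm before Sofia ends 3pm, and ends 4:10pm after Sofia starts 2pm → overlap.
Yusuf: starts 3:05pm at or after Sofia ends 3pm → clear.
Sana: starts 8:40pm at or after Sofia ends 3pm → clear.
Sofia overlaps Felix, Nadia.

Yes — it overlaps Felix, Nadia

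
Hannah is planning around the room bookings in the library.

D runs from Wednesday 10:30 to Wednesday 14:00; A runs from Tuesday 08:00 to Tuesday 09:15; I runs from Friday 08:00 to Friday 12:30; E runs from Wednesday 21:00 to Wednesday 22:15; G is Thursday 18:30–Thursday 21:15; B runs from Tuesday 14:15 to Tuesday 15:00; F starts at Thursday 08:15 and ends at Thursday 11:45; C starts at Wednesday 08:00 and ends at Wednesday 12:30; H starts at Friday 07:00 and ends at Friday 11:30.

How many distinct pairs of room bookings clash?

Sorted by start: A, B, C, D, E, F, G, H, I.
B starts after A ends, so A has no further overlaps.
C starts after B ends, so B has no further overlaps.
D starts before C ends → C and D overlap.
E starts after C ends, so C has no further overlaps.
E starts after D ends, so D has no further overlaps.
F starts after E ends, so E has no further overlaps.
G starts after F ends, so F has no further overlaps.
H starts after G ends, so G has no further overlaps.
I starts before H ends → H and I overlap.
Overlapping pairs: C & D, H & I — 2 in total.

2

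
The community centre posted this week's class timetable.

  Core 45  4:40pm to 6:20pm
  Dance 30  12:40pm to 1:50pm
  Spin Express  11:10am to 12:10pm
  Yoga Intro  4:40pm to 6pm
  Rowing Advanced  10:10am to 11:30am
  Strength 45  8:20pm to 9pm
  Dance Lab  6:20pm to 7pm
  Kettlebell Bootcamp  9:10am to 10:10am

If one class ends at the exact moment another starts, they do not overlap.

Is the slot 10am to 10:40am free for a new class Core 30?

Kettlebell Bootcamp: starts 9:10am before Core 30 ends 10:40am, and ends 10:10am after Core 30 starts 10am → overlap.
Rowing Advanced: starts 10:10am before Core 30 ends 10:40am, and ends 11:30am after Core 30 starts 10am → overlap.
Spin Express: starts 11:10am at or after Core 30 ends 10:40am → clear.
Dance 30: starts 12:40pm at or after Core 30 ends 10:40am → clear.
Yoga Intro: starts 4:40pm at or after Core 30 ends 10:40am → clear.
Core 45: starts 4:40pm at or after Core 30 ends 10:40am → clear.
Dance Lab: starts 6:20pm at or after Core 30 ends 10:40am → clear.
Strength 45: starts 8:20pm at or after Core 30 ends 10:40am → clear.
Core 30 overlaps Rowing Advanced, Kettlebell Bootcamp.

No — it overlaps Kettlebell Bootcamp, Rowing Advanced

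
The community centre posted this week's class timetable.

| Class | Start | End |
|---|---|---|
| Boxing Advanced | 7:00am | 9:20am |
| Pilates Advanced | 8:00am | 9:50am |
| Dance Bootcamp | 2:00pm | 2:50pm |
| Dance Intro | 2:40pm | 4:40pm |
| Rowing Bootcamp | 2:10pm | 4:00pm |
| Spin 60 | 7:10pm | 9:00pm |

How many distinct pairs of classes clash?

Two intervals overlap when each starts before the other ends.
Sorted by start: Boxing Advanced, Pilates Advanced, Dance Bootcamp, Rowing Bootcamp, Dance Intro, Spin 60.
Pilates Advanced starts before Boxing Advanced ends → Boxing Advanced and Pilates Advanced overlap.
Dance Bootcamp starts after Boxing Advanced ends; Boxing Advanced is clear from here.
Dance Bootcamp starts after Pilates Advanced ends; Pilates Advanced is clear from here.
Rowing Bootcamp starts before Dance Bootcamp ends → Dance Bootcamp and Rowing Bootcamp overlap.
Dance Intro starts before Dance Bootcamp ends → Dance Bootcamp and Dance Intro overlap.
Spin 60 starts after Dance Bootcamp ends.
Dance Intro starts before Rowing Bootcamp ends → Rowing Bootcamp and Dance Intro overlap.
Spin 60 starts after Rowing Bootcamp ends.
Spin 60 starts after Dance Intro ends.
Overlapping pairs: Boxing Advanced & Pilates Advanced, Dance Bootcamp & Dance Intro, Dance Bootcamp & Rowing Bootcamp, Dance Intro & Rowing Bootcamp — 4 in total.

4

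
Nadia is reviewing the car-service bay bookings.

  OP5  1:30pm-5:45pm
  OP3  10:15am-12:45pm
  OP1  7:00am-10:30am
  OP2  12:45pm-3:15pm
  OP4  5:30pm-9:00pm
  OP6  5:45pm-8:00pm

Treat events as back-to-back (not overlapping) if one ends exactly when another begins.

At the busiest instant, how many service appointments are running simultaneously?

Walk through starts and ends in time order (an end at T is processed before a start at T):
7:00am start OP1 → 1
10:15am start OP3 → 2
10:30am end OP1 → 1
12:45pm end OP3 → 0
12:45pm start OP2 → 1
1:30pm start OP5 → 2
3:15pm end OP2 → 1
5:30pm start OP4 → 2
5:45pm end OP5 → 1
5:45pm start OP6 → 2
8:00pm end OP6 → 1
9:00pm end OP4 → 0
Peak is 2, at 10:15am (OP1, OP3).

2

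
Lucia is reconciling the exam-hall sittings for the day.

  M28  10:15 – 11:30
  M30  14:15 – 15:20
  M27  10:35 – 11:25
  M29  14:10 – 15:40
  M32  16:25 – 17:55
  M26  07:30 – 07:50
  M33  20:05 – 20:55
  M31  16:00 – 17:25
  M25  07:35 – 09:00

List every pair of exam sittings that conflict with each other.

Check each pair: they overlap iff neither finishes before the other starts.
Sorted by start: M26, M25, M28, M27, M29, M30, M31, M32, M33.
M25 starts before M26 ends → M26 and M25 overlap.
M28 starts after M26 ends; M26 is clear from here.
M28 starts after M25 ends; M25 is clear from here.
M27 starts before M28 ends → M28 and M27 overlap.
M29 starts after M28 ends; M28 is clear from here.
M29 starts after M27 ends; M27 is clear from here.
M30 starts before M29 ends → M29 and M30 overlap.
M31 starts after M29 ends; M29 is clear from here.
M31 starts after M30 ends; M30 is clear from here.
M32 starts before M31 ends → M31 and M32 overlap.
M33 starts after M31 ends.
M33 starts after M32 ends.

M25 & M26, M27 & M28, M29 & M30, M31 & M32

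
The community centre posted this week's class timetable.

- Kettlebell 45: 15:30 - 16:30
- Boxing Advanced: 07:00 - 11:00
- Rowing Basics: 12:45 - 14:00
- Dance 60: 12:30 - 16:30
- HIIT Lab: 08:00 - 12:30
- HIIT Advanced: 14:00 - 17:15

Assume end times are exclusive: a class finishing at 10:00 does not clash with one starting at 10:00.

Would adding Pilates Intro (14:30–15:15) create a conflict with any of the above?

Boxing Advanced: ends 11:00 at or before Pilates Intro starts 14:30 → clear.
HIIT Lab: ends 12:30 at or before Pilates Intro starts 14:30 → clear.
Dance 60: starts 12:30 before Pilates Intro ends 15:15, and ends 16:30 after Pilates Intro starts 14:30 → overlap.
Rowing Basics: ends 14:00 at or before Pilates Intro starts 14:30 → clear.
HIIT Advanced: starts 14:00 before Pilates Intro ends 15:15, and ends 17:15 after Pilates Intro starts 14:30 → overlap.
Kettlebell 45: starts 15:30 at or after Pilates Intro ends 15:15 → clear.
Pilates Intro overlaps Dance 60, HIIT Advanced.

Yes — it overlaps Dance 60, HIIT Advanced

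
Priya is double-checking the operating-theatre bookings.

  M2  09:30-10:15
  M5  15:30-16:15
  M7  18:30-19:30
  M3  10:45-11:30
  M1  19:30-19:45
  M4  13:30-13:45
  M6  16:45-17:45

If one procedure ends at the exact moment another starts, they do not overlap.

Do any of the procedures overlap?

Sorted by start: M2, M3, M4, M5, M6, M7, M1.
M3 starts after M2 ends; M2 is clear from here.
M4 starts after M3 ends; M3 is clear from here.
M5 starts after M4 ends; M4 is clear from here.
M6 starts after M5 ends; M5 is clear from here.
M7 starts after M6 ends; M6 is clear from here.
M1 starts exactly when M7 ends (back-to-back, no overlap).
Every pair is clear; the schedule has no overlaps.

No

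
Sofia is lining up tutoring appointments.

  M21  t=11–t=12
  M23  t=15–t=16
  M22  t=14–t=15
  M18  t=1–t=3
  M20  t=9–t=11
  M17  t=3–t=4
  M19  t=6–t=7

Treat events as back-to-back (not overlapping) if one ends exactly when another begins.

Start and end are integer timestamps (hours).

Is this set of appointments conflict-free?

Check each pair: they overlap iff neither finishes before the other starts.
Sorted by start: M18, M17, M19, M20, M21, M22, M23.
M17 starts exactly when M18 ends (back-to-back, no overlap), so nothing later overlaps M18 either.
M19 starts after M17 ends, so nothing later overlaps M17 either.
M20 starts after M19 ends, so nothing later overlaps M19 either.
M21 starts exactly when M20 ends (back-to-back, no overlap), so nothing later overlaps M20 either.
M22 starts after M21 ends, so nothing later overlaps M21 either.
M23 starts exactly when M22 ends (back-to-back, no overlap).
Every pair is clear; the schedule has no overlaps.

Yes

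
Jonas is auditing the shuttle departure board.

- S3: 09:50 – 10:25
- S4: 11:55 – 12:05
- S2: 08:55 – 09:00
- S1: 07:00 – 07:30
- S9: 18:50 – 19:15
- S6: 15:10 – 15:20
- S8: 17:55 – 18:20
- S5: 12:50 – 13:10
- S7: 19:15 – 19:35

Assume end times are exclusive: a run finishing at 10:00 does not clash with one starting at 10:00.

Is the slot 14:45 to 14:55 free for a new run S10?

S1: ends 07:30 at or before S10 starts 14:45 → clear.
S2: ends 09:00 at or before S10 starts 14:45 → clear.
S3: ends 10:25 at or before S10 starts 14:45 → clear.
S4: ends 12:05 at or before S10 starts 14:45 → clear.
S5: ends 13:10 at or before S10 starts 14:45 → clear.
S6: starts 15:10 at or after S10 ends 14:55 → clear.
S8: starts 17:55 at or after S10 ends 14:55 → clear.
S9: starts 18:50 at or after S10 ends 14:55 → clear.
S7: starts 19:15 at or after S10 ends 14:55 → clear.

Yes — the slot is free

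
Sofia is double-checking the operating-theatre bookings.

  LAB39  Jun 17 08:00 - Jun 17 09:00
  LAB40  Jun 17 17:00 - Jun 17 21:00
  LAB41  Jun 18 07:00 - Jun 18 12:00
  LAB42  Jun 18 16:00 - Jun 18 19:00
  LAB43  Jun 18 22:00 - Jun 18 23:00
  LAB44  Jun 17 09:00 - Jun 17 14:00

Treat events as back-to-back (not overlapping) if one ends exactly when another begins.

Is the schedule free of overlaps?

Two intervals overlap when each starts before the other ends.
Sorted by start: LAB39, LAB44, LAB40, LAB41, LAB42, LAB43.
LAB44 starts exactly when LAB39 ends (back-to-back, no overlap), so LAB39 has no further overlaps.
LAB40 starts after LAB44 ends, so LAB44 has no further overlaps.
LAB41 starts after LAB40 ends, so LAB40 has no further overlaps.
LAB42 starts after LAB41 ends, so LAB41 has no further overlaps.
LAB43 starts after LAB42 ends.
Every pair is clear; the schedule has no overlaps.

Yes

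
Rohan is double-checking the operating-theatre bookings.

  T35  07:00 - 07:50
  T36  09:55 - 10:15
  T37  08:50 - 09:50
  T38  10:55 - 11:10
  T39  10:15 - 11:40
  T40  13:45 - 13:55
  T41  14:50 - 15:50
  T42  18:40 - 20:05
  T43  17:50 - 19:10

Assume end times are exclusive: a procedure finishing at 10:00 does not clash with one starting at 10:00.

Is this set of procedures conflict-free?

No

Sorted by start: T35, T37, T36, T39, T38, T40, T41, T43, T42.
T37 starts after T35 ends — done with T35.
T36 starts after T37 ends — done with T37.
T39 starts exactly when T36 ends (back-to-back, no overlap) — done with T36.
T38 starts before T39 ends → T39 and T38 overlap.
That's a conflict, so the schedule is not conflict-free.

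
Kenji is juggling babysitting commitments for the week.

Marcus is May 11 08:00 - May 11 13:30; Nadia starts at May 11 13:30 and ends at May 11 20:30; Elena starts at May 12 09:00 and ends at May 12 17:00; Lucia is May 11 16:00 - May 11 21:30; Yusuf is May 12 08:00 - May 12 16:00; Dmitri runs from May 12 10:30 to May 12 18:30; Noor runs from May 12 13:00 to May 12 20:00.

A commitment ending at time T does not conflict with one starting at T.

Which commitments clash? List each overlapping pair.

Sorted by start: Marcus, Nadia, Lucia, Yusuf, Elena, Dmitri, Noor.
Nadia starts exactly when Marcus ends (back-to-back, no overlap); Marcus is clear from here.
Lucia starts before Nadia ends → Nadia and Lucia overlap.
Yusuf starts after Nadia ends; Nadia is clear from here.
Yusuf starts after Lucia ends; Lucia is clear from here.
Elena starts before Yusuf ends → Yusuf and Elena overlap.
Dmitri starts before Yusuf ends → Yusuf and Dmitri overlap.
Noor starts before Yusuf ends → Yusuf and Noor overlap.
Dmitri starts before Elena ends → Elena and Dmitri overlap.
Noor starts before Elena ends → Elena and Noor overlap.
Noor starts before Dmitri ends → Dmitri and Noor overlap.

Dmitri & Elena, Dmitri & Noor, Dmitri & Yusuf, Elena & Noor, Elena & Yusuf, Lucia & Nadia, Noor & Yusuf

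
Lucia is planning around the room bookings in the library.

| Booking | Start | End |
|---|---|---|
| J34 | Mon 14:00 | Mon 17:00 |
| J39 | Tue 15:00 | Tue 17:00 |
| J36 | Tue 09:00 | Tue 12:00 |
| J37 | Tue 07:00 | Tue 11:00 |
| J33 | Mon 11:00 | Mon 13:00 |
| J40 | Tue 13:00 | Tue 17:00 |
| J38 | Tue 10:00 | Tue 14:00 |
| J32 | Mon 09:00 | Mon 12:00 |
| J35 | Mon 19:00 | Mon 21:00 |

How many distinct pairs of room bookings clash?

Two intervals overlap when each starts before the other ends.
Sorted by start: J32, J33, J34, J35, J37, J36, J38, J40, J39.
J33 starts before J32 ends → J32 and J33 overlap.
J34 starts after J32 ends; J32 is clear from here.
J34 starts after J33 ends; J33 is clear from here.
J35 starts after J34 ends; J34 is clear from here.
J37 starts after J35 ends; J35 is clear from here.
J36 starts before J37 ends → J37 and J36 overlap.
J38 starts before J37 ends → J37 and J38 overlap.
J40 starts after J37 ends; J37 is clear from here.
J38 starts before J36 ends → J36 and J38 overlap.
J40 starts after J36 ends; J36 is clear from here.
J40 starts before J38 ends → J38 and J40 overlap.
J39 starts after J38 ends.
J39 starts before J40 ends → J40 and J39 overlap.
Overlapping pairs: J32 & J33, J36 & J37, J36 & J38, J37 & J38, J38 & J40, J39 & J40 — 6 in total.

6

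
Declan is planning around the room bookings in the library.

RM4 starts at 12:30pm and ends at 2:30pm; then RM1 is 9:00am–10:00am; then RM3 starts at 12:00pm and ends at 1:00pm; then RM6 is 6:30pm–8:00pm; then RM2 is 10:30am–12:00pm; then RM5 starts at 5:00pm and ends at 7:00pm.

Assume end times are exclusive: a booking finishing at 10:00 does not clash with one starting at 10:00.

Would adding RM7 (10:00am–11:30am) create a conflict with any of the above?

RM1: ends 10:00am at or before RM7 starts 10:00am → clear.
RM2: starts 10:30am before RM7 ends 11:30am, and ends 12:00pm after RM7 starts 10:00am → overlap.
RM3: starts 12:00pm at or after RM7 ends 11:30am → clear.
RM4: starts 12:30pm at or after RM7 ends 11:30am → clear.
RM5: starts 5:00pm at or after RM7 ends 11:30am → clear.
RM6: starts 6:30pm at or after RM7 ends 11:30am → clear.
RM7 overlaps RM2.

Yes — it overlaps RM2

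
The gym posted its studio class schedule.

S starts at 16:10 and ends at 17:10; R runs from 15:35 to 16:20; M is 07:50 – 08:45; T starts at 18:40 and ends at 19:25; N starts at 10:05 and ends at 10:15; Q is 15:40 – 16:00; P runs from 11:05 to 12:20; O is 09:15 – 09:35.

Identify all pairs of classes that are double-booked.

Q & R, R & S

Sorted by start: M, O, N, P, R, Q, S, T.
O starts after M ends — done with M.
N starts after O ends — done with O.
P starts after N ends — done with N.
R starts after P ends — done with P.
Q starts before R ends → R and Q overlap.
S starts before R ends → R and S overlap.
T starts after R ends.
S starts after Q ends — done with Q.
T starts after S ends.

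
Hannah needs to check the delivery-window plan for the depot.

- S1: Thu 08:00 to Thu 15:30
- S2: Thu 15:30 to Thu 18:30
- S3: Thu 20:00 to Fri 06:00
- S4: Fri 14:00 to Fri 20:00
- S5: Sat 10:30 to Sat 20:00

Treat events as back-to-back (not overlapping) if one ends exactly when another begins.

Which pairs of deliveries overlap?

Sorted by start: S1, S2, S3, S4, S5.
S2 starts exactly when S1 ends (back-to-back, no overlap) — done with S1.
S3 starts after S2 ends — done with S2.
S4 starts after S3 ends — done with S3.
S5 starts after S4 ends.

no conflicts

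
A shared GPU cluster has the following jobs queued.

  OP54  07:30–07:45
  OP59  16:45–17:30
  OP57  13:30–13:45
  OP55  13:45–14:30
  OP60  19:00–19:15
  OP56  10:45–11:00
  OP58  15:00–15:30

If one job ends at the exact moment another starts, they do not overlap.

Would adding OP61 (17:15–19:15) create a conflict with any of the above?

Yes — it overlaps OP59, OP60

OP54: ends 07:45 at or before OP61 starts 17:15 → clear.
OP56: ends 11:00 at or before OP61 starts 17:15 → clear.
OP57: ends 13:45 at or before OP61 starts 17:15 → clear.
OP55: ends 14:30 at or before OP61 starts 17:15 → clear.
OP58: ends 15:30 at or before OP61 starts 17:15 → clear.
OP59: starts 16:45 before OP61 ends 19:15, and ends 17:30 after OP61 starts 17:15 → overlap.
OP60: starts 19:00 before OP61 ends 19:15, and ends 19:15 after OP61 starts 17:15 → overlap.
OP61 overlaps OP59, OP60.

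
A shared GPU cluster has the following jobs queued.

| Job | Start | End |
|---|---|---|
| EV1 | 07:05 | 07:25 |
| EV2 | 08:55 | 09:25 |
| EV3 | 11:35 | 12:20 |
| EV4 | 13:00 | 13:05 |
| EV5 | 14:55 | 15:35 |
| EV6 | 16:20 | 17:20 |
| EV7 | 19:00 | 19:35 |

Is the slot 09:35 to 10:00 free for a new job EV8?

EV1: ends 07:25 at or before EV8 starts 09:35 → clear.
EV2: ends 09:25 at or before EV8 starts 09:35 → clear.
EV3: starts 11:35 at or after EV8 ends 10:00 → clear.
EV4: starts 13:00 at or after EV8 ends 10:00 → clear.
EV5: starts 14:55 at or after EV8 ends 10:00 → clear.
EV6: starts 16:20 at or after EV8 ends 10:00 → clear.
EV7: starts 19:00 at or after EV8 ends 10:00 → clear.

Yes — the slot is free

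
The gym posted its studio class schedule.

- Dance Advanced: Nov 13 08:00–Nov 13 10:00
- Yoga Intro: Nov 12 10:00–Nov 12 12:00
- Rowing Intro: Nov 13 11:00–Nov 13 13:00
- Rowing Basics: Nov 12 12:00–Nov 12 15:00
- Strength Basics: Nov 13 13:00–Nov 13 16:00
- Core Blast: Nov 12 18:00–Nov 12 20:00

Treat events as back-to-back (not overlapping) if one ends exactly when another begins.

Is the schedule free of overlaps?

Sorted by start: Yoga Intro, Rowing Basics, Core Blast, Dance Advanced, Rowing Intro, Strength Basics.
Rowing Basics starts exactly when Yoga Intro ends (back-to-back, no overlap), so Yoga Intro has no further overlaps.
Core Blast starts after Rowing Basics ends, so Rowing Basics has no further overlaps.
Dance Advanced starts after Core Blast ends, so Core Blast has no further overlaps.
Rowing Intro starts after Dance Advanced ends, so Dance Advanced has no further overlaps.
Strength Basics starts exactly when Rowing Intro ends (back-to-back, no overlap).
Every pair is clear; the schedule has no overlaps.

Yes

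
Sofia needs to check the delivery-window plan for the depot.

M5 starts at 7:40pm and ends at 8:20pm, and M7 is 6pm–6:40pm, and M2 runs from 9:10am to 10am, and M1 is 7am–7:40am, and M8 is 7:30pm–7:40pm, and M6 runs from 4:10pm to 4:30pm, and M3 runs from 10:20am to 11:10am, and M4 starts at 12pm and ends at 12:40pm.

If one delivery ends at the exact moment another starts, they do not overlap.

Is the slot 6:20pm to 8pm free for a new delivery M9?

M1: ends 7:40am at or before M9 starts 6:20pm → clear.
M2: ends 10am at or before M9 starts 6:20pm → clear.
M3: ends 11:10am at or before M9 starts 6:20pm → clear.
M4: ends 12:40pm at or before M9 starts 6:20pm → clear.
M6: ends 4:30pm at or before M9 starts 6:20pm → clear.
M7: starts 6pm before M9 ends 8pm, and ends 6:40pm after M9 starts 6:20pm → overlap.
M8: starts 7:30pm before M9 ends 8pm, and ends 7:40pm after M9 starts 6:20pm → overlap.
M5: starts 7:40pm before M9 ends 8pm, and ends 8:20pm after M9 starts 6:20pm → overlap.
M9 overlaps M5, M7, M8.

No — it overlaps M5, M7, M8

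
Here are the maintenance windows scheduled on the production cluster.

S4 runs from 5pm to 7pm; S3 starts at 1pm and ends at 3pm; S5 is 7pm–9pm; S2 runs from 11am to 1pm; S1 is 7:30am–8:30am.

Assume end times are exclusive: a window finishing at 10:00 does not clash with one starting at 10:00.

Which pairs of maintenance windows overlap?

Sorted by start: S1, S2, S3, S4, S5.
S2 starts after S1 ends, so S1 has no further overlaps.
S3 starts exactly when S2 ends (back-to-back, no overlap), so S2 has no further overlaps.
S4 starts after S3 ends, so S3 has no further overlaps.
S5 starts exactly when S4 ends (back-to-back, no overlap).

no overlapping pairs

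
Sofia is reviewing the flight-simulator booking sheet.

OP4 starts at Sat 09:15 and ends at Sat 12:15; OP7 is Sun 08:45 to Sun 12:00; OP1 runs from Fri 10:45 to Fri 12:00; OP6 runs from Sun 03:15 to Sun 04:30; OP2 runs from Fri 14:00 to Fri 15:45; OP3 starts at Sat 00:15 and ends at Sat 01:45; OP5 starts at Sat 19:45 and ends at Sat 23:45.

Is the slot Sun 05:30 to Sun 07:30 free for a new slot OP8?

OP1: ends Fri 12:00 at or before OP8 starts Sun 05:30 → clear.
OP2: ends Fri 15:45 at or before OP8 starts Sun 05:30 → clear.
OP3: ends Sat 01:45 at or before OP8 starts Sun 05:30 → clear.
OP4: ends Sat 12:15 at or before OP8 starts Sun 05:30 → clear.
OP5: ends Sat 23:45 at or before OP8 starts Sun 05:30 → clear.
OP6: ends Sun 04:30 at or before OP8 starts Sun 05:30 → clear.
OP7: starts Sun 08:45 at or after OP8 ends Sun 07:30 → clear.

Yes — the slot is free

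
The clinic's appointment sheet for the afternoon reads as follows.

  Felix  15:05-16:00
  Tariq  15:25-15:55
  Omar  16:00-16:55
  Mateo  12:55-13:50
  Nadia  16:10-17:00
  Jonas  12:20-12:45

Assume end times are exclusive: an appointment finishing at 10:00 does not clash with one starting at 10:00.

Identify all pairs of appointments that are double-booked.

Felix & Tariq, Nadia & Omar

Sorted by start: Jonas, Mateo, Felix, Tariq, Omar, Nadia.
Mateo starts after Jonas ends, so Jonas has no further overlaps.
Felix starts after Mateo ends, so Mateo has no further overlaps.
Tariq starts before Felix ends → Felix and Tariq overlap.
Omar starts exactly when Felix ends (back-to-back, no overlap), so Felix has no further overlaps.
Omar starts after Tariq ends, so Tariq has no further overlaps.
Nadia starts before Omar ends → Omar and Nadia overlap.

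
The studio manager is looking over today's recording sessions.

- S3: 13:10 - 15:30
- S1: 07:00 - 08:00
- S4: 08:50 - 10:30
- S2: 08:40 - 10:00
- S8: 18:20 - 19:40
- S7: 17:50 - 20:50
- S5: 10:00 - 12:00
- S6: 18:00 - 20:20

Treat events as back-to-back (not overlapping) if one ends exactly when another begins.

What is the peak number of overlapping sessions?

3

Sort all start/end points and keep a running count:
07:00 start S1 → 1
08:00 end S1 → 0
08:40 start S2 → 1
08:50 start S4 → 2
10:00 end S2 → 1
10:00 start S5 → 2
10:30 end S4 → 1
12:00 end S5 → 0
13:10 start S3 → 1
15:30 end S3 → 0
17:50 start S7 → 1
18:00 start S6 → 2
18:20 start S8 → 3
19:40 end S8 → 2
20:20 end S6 → 1
20:50 end S7 → 0
Peak is 3, at 18:20 (S6, S7, S8).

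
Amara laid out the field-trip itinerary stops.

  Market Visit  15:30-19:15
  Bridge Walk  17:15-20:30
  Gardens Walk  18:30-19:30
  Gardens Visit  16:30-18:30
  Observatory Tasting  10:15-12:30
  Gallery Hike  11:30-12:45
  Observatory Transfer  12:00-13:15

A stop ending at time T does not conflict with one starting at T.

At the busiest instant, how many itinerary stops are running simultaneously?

3

Sweep the timeline, counting +1 at each start and −1 at each end (ends before starts at a tie):
10:15 start Observatory Tasting → 1
11:30 start Gallery Hike → 2
12:00 start Observatory Transfer → 3
12:30 end Observatory Tasting → 2
12:45 end Gallery Hike → 1
13:15 end Observatory Transfer → 0
15:30 start Market Visit → 1
16:30 start Gardens Visit → 2
17:15 start Bridge Walk → 3
18:30 end Gardens Visit → 2
18:30 start Gardens Walk → 3
19:15 end Market Visit → 2
19:30 end Gardens Walk → 1
20:30 end Bridge Walk → 0
Peak is 3, at 12:00 (Gallery Hike, Observatory Tasting, Observatory Transfer).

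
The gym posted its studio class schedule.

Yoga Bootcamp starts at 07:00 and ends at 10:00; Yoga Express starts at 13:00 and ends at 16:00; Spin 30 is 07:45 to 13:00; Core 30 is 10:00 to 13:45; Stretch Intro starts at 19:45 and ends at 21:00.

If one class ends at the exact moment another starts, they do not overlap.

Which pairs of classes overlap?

Two intervals overlap when each starts before the other ends.
Sorted by start: Yoga Bootcamp, Spin 30, Core 30, Yoga Express, Stretch Intro.
Spin 30 starts before Yoga Bootcamp ends → Yoga Bootcamp and Spin 30 overlap.
Core 30 starts exactly when Yoga Bootcamp ends (back-to-back, no overlap) — done with Yoga Bootcamp.
Core 30 starts before Spin 30 ends → Spin 30 and Core 30 overlap.
Yoga Express starts exactly when Spin 30 ends (back-to-back, no overlap) — done with Spin 30.
Yoga Express starts before Core 30 ends → Core 30 and Yoga Express overlap.
Stretch Intro starts after Core 30 ends.
Stretch Intro starts after Yoga Express ends.

Core 30 & Spin 30, Core 30 & Yoga Express, Spin 30 & Yoga Bootcamp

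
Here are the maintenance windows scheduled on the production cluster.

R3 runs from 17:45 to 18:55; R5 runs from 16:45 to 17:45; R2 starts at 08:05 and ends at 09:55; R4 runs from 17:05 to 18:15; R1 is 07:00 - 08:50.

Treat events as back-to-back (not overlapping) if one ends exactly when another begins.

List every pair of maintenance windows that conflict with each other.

R1 & R2, R3 & R4, R4 & R5

Check each pair: they overlap iff neither finishes before the other starts.
Sorted by start: R1, R2, R5, R4, R3.
R2 starts before R1 ends → R1 and R2 overlap.
R5 starts after R1 ends, so R1 has no further overlaps.
R5 starts after R2 ends, so R2 has no further overlaps.
R4 starts before R5 ends → R5 and R4 overlap.
R3 starts exactly when R5 ends (back-to-back, no overlap).
R3 starts before R4 ends → R4 and R3 overlap.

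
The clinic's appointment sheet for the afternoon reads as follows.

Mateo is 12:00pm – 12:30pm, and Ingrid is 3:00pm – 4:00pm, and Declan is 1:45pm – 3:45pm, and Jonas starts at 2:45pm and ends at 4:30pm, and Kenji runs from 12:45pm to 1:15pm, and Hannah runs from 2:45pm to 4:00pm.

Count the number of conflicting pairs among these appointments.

6

Check each pair: they overlap iff neither finishes before the other starts.
Sorted by start: Mateo, Kenji, Declan, Jonas, Hannah, Ingrid.
Kenji starts after Mateo ends — done with Mateo.
Declan starts after Kenji ends — done with Kenji.
Jonas starts before Declan ends → Declan and Jonas overlap.
Hannah starts before Declan ends → Declan and Hannah overlap.
Ingrid starts before Declan ends → Declan and Ingrid overlap.
Hannah starts before Jonas ends → Jonas and Hannah overlap.
Ingrid starts before Jonas ends → Jonas and Ingrid overlap.
Ingrid starts before Hannah ends → Hannah and Ingrid overlap.
Overlapping pairs: Declan & Hannah, Declan & Ingrid, Declan & Jonas, Hannah & Ingrid, Hannah & Jonas, Ingrid & Jonas — 6 in total.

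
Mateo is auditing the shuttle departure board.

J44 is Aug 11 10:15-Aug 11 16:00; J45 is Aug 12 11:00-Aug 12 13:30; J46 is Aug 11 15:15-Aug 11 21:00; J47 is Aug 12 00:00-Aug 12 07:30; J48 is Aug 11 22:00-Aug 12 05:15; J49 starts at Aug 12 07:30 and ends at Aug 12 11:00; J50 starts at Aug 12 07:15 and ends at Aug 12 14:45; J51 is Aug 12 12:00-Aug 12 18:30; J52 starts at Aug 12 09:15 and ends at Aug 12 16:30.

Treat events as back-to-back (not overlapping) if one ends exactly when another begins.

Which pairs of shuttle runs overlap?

Sorted by start: J44, J46, J48, J47, J50, J49, J52, J45, J51.
J46 starts before J44 ends → J44 and J46 overlap.
J48 starts after J44 ends — done with J44.
J48 starts after J46 ends — done with J46.
J47 starts before J48 ends → J48 and J47 overlap.
J50 starts after J48 ends — done with J48.
J50 starts before J47 ends → J47 and J50 overlap.
J49 starts exactly when J47 ends (back-to-back, no overlap) — done with J47.
J49 starts before J50 ends → J50 and J49 overlap.
J52 starts before J50 ends → J50 and J52 overlap.
J45 starts before J50 ends → J50 and J45 overlap.
J51 starts before J50 ends → J50 and J51 overlap.
J52 starts before J49 ends → J49 and J52 overlap.
J45 starts exactly when J49 ends (back-to-back, no overlap) — done with J49.
J45 starts before J52 ends → J52 and J45 overlap.
J51 starts before J52 ends → J52 and J51 overlap.
J51 starts before J45 ends → J45 and J51 overlap.

J44 & J46, J45 & J50, J45 & J51, J45 & J52, J47 & J48, J47 & J50, J49 & J50, J49 & J52, J50 & J51, J50 & J52, J51 & J52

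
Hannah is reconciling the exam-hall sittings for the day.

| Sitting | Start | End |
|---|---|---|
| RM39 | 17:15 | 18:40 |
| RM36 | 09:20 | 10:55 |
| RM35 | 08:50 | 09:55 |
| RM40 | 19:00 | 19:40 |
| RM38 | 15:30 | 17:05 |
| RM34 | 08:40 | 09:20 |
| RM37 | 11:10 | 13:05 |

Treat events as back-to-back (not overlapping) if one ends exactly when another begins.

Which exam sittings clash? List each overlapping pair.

Sorted by start: RM34, RM35, RM36, RM37, RM38, RM39, RM40.
RM35 starts before RM34 ends → RM34 and RM35 overlap.
RM36 starts exactly when RM34 ends (back-to-back, no overlap) — done with RM34.
RM36 starts before RM35 ends → RM35 and RM36 overlap.
RM37 starts after RM35 ends — done with RM35.
RM37 starts after RM36 ends — done with RM36.
RM38 starts after RM37 ends — done with RM37.
RM39 starts after RM38 ends — done with RM38.
RM40 starts after RM39 ends.

RM34 & RM35, RM35 & RM36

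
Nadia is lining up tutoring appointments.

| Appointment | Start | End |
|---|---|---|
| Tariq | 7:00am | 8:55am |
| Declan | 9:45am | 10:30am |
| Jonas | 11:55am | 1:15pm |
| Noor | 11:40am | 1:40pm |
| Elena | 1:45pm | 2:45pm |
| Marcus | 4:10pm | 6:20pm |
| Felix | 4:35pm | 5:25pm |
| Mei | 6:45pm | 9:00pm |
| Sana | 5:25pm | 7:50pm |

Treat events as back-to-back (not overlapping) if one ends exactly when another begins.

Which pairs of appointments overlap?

Check each pair: they overlap iff neither finishes before the other starts.
Sorted by start: Tariq, Declan, Noor, Jonas, Elena, Marcus, Felix, Sana, Mei.
Declan starts after Tariq ends, so nothing later overlaps Tariq either.
Noor starts after Declan ends, so nothing later overlaps Declan either.
Jonas starts before Noor ends → Noor and Jonas overlap.
Elena starts after Noor ends, so nothing later overlaps Noor either.
Elena starts after Jonas ends, so nothing later overlaps Jonas either.
Marcus starts after Elena ends, so nothing later overlaps Elena either.
Felix starts before Marcus ends → Marcus and Felix overlap.
Sana starts before Marcus ends → Marcus and Sana overlap.
Mei starts after Marcus ends.
Sana starts exactly when Felix ends (back-to-back, no overlap), so nothing later overlaps Felix either.
Mei starts before Sana ends → Sana and Mei overlap.

Felix & Marcus, Jonas & Noor, Marcus & Sana, Mei & Sana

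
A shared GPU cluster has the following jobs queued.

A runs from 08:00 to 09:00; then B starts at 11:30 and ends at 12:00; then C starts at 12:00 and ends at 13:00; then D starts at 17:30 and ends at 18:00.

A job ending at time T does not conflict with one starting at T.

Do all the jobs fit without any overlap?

Yes

Two intervals overlap when each starts before the other ends.
Sorted by start: A, B, C, D.
B starts after A ends — done with A.
C starts exactly when B ends (back-to-back, no overlap) — done with B.
D starts after C ends.
Every pair is clear; the schedule has no overlaps.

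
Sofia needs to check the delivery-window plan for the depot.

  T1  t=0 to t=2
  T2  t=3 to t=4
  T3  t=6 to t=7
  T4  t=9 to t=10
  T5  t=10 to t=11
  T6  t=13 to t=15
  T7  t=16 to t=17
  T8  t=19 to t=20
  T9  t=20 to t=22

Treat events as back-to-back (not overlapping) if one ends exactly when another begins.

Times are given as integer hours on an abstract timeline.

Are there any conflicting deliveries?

Sorted by start: T1, T2, T3, T4, T5, T6, T7, T8, T9.
T2 starts after T1 ends — done with T1.
T3 starts after T2 ends — done with T2.
T4 starts after T3 ends — done with T3.
T5 starts exactly when T4 ends (back-to-back, no overlap) — done with T4.
T6 starts after T5 ends — done with T5.
T7 starts after T6 ends — done with T6.
T8 starts after T7 ends — done with T7.
T9 starts exactly when T8 ends (back-to-back, no overlap).
Every pair is clear; the schedule has no overlaps.

No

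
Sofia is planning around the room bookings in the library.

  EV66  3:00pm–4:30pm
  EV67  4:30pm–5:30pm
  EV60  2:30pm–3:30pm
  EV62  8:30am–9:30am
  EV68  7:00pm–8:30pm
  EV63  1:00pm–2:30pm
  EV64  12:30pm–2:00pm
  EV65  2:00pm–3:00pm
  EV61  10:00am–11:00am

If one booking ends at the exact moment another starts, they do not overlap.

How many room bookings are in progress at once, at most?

Sort all start/end points and keep a running count:
8:30am start EV62 → 1
9:30am end EV62 → 0
10:00am start EV61 → 1
11:00am end EV61 → 0
12:30pm start EV64 → 1
1:00pm start EV63 → 2
2:00pm end EV64 → 1
2:00pm start EV65 → 2
2:30pm end EV63 → 1
2:30pm start EV60 → 2
3:00pm end EV65 → 1
3:00pm start EV66 → 2
3:30pm end EV60 → 1
4:30pm end EV66 → 0
4:30pm start EV67 → 1
5:30pm end EV67 → 0
7:00pm start EV68 → 1
8:30pm end EV68 → 0
Peak is 2, at 1:00pm (EV63, EV64).

2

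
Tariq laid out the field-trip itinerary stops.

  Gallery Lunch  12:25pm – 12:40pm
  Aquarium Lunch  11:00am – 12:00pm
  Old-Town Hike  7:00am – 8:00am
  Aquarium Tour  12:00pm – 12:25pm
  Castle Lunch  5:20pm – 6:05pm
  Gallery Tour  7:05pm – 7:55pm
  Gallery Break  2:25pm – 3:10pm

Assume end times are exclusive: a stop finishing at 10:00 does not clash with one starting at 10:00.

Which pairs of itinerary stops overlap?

none

Sorted by start: Old-Town Hike, Aquarium Lunch, Aquarium Tour, Gallery Lunch, Gallery Break, Castle Lunch, Gallery Tour.
Aquarium Lunch starts after Old-Town Hike ends, so Old-Town Hike has no further overlaps.
Aquarium Tour starts exactly when Aquarium Lunch ends (back-to-back, no overlap), so Aquarium Lunch has no further overlaps.
Gallery Lunch starts exactly when Aquarium Tour ends (back-to-back, no overlap), so Aquarium Tour has no further overlaps.
Gallery Break starts after Gallery Lunch ends, so Gallery Lunch has no further overlaps.
Castle Lunch starts after Gallery Break ends, so Gallery Break has no further overlaps.
Gallery Tour starts after Castle Lunch ends.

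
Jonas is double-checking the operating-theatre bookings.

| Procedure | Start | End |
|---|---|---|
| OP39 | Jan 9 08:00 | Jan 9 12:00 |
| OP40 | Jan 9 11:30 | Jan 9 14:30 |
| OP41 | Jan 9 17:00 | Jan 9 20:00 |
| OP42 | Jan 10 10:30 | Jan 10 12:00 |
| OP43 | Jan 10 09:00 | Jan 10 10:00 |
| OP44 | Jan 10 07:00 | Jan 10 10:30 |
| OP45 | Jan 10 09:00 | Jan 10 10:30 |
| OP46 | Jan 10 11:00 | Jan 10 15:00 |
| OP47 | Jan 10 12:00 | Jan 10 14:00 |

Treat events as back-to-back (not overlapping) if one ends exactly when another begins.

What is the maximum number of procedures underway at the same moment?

Sweep the timeline, counting +1 at each start and −1 at each end (ends before starts at a tie):
Jan 9 08:00 start OP39 → 1
Jan 9 11:30 start OP40 → 2
Jan 9 12:00 end OP39 → 1
Jan 9 14:30 end OP40 → 0
Jan 9 17:00 start OP41 → 1
Jan 9 20:00 end OP41 → 0
Jan 10 07:00 start OP44 → 1
Jan 10 09:00 start OP43 → 2
Jan 10 09:00 start OP45 → 3
Jan 10 10:00 end OP43 → 2
Jan 10 10:30 end OP44 → 1
Jan 10 10:30 end OP45 → 0
Jan 10 10:30 start OP42 → 1
Jan 10 11:00 start OP46 → 2
Jan 10 12:00 end OP42 → 1
Jan 10 12:00 start OP47 → 2
Jan 10 14:00 end OP47 → 1
Jan 10 15:00 end OP46 → 0
Peak is 3, at Jan 10 09:00 (OP43, OP44, OP45).

3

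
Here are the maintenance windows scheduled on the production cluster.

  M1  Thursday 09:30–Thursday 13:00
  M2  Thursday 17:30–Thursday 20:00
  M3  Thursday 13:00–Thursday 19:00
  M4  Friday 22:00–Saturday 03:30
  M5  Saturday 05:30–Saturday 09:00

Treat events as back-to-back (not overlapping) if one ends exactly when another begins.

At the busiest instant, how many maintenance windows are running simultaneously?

2

Walk through starts and ends in time order (an end at T is processed before a start at T):
Thursday 09:30 start M1 → 1
Thursday 13:00 end M1 → 0
Thursday 13:00 start M3 → 1
Thursday 17:30 start M2 → 2
Thursday 19:00 end M3 → 1
Thursday 20:00 end M2 → 0
Friday 22:00 start M4 → 1
Saturday 03:30 end M4 → 0
Saturday 05:30 start M5 → 1
Saturday 09:00 end M5 → 0
Peak is 2, at Thursday 17:30 (M2, M3).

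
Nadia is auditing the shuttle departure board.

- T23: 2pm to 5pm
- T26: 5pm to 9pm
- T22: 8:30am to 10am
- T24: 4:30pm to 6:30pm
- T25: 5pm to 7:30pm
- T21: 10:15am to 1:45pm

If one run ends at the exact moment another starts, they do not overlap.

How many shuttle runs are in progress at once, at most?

3

Walk through starts and ends in time order (an end at T is processed before a start at T):
8:30am start T22 → 1
10am end T22 → 0
10:15am start T21 → 1
1:45pm end T21 → 0
2pm start T23 → 1
4:30pm start T24 → 2
5pm end T23 → 1
5pm start T25 → 2
5pm start T26 → 3
6:30pm end T24 → 2
7:30pm end T25 → 1
9pm end T26 → 0
Peak is 3, at 5pm (T24, T25, T26).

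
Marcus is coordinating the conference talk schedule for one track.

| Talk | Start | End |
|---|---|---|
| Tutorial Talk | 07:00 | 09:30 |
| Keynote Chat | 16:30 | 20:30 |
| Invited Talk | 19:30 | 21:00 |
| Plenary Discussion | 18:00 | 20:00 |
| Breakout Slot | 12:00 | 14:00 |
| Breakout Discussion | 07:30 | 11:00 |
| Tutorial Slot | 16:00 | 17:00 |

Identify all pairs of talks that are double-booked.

Breakout Discussion & Tutorial Talk, Invited Talk & Keynote Chat, Invited Talk & Plenary Discussion, Keynote Chat & Plenary Discussion, Keynote Chat & Tutorial Slot

Two intervals overlap when each starts before the other ends.
Sorted by start: Tutorial Talk, Breakout Discussion, Breakout Slot, Tutorial Slot, Keynote Chat, Plenary Discussion, Invited Talk.
Breakout Discussion starts before Tutorial Talk ends → Tutorial Talk and Breakout Discussion overlap.
Breakout Slot starts after Tutorial Talk ends — done with Tutorial Talk.
Breakout Slot starts after Breakout Discussion ends — done with Breakout Discussion.
Tutorial Slot starts after Breakout Slot ends — done with Breakout Slot.
Keynote Chat starts before Tutorial Slot ends → Tutorial Slot and Keynote Chat overlap.
Plenary Discussion starts after Tutorial Slot ends — done with Tutorial Slot.
Plenary Discussion starts before Keynote Chat ends → Keynote Chat and Plenary Discussion overlap.
Invited Talk starts before Keynote Chat ends → Keynote Chat and Invited Talk overlap.
Invited Talk starts before Plenary Discussion ends → Plenary Discussion and Invited Talk overlap.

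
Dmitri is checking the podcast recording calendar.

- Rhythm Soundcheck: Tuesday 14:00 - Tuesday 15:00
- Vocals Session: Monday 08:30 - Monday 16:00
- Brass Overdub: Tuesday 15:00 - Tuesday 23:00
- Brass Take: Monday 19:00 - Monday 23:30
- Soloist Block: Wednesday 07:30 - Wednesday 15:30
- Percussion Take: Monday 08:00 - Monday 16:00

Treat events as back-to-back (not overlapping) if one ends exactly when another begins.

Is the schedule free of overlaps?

No

Sorted by start: Percussion Take, Vocals Session, Brass Take, Rhythm Soundcheck, Brass Overdub, Soloist Block.
Vocals Session starts before Percussion Take ends → Percussion Take and Vocals Session overlap.
That's a conflict, so the schedule is not conflict-free.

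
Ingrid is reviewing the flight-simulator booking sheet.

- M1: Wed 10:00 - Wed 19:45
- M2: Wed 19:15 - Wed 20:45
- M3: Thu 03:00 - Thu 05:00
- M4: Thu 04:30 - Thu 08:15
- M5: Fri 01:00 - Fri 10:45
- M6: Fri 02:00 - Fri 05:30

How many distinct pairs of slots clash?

3

Two intervals overlap when each starts before the other ends.
Sorted by start: M1, M2, M3, M4, M5, M6.
M2 starts before M1 ends → M1 and M2 overlap.
M3 starts after M1 ends, so M1 has no further overlaps.
M3 starts after M2 ends, so M2 has no further overlaps.
M4 starts before M3 ends → M3 and M4 overlap.
M5 starts after M3 ends, so M3 has no further overlaps.
M5 starts after M4 ends, so M4 has no further overlaps.
M6 starts before M5 ends → M5 and M6 overlap.
Overlapping pairs: M1 & M2, M3 & M4, M5 & M6 — 3 in total.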